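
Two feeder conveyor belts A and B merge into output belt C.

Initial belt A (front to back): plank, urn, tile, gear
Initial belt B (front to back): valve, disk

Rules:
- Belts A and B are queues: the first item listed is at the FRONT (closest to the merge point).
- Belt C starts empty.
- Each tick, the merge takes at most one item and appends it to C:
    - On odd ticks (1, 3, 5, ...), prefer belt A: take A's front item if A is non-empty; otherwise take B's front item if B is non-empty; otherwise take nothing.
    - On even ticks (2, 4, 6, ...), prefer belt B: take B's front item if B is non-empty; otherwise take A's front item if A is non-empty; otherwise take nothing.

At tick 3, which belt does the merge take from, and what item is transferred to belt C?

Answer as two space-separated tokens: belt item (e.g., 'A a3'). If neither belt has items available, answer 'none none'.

Answer: A urn

Derivation:
Tick 1: prefer A, take plank from A; A=[urn,tile,gear] B=[valve,disk] C=[plank]
Tick 2: prefer B, take valve from B; A=[urn,tile,gear] B=[disk] C=[plank,valve]
Tick 3: prefer A, take urn from A; A=[tile,gear] B=[disk] C=[plank,valve,urn]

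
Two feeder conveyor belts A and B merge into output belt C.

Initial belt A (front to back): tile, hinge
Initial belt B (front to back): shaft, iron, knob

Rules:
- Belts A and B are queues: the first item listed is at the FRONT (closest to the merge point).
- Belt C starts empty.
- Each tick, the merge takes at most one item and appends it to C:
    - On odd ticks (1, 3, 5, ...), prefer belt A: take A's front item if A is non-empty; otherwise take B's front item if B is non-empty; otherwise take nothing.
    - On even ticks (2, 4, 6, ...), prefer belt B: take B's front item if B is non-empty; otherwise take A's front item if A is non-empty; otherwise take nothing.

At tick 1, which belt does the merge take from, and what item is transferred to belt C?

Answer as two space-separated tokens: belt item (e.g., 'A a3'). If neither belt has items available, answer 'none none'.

Tick 1: prefer A, take tile from A; A=[hinge] B=[shaft,iron,knob] C=[tile]

Answer: A tile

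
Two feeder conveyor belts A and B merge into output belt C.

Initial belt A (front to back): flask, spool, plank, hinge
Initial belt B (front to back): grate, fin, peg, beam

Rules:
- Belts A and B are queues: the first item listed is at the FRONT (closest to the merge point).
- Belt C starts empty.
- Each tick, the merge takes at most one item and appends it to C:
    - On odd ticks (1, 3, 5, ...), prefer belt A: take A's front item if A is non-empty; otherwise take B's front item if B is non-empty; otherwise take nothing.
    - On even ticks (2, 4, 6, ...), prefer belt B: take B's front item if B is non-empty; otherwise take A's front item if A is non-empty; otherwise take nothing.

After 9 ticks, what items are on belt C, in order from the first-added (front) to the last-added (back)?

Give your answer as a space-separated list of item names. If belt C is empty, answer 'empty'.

Tick 1: prefer A, take flask from A; A=[spool,plank,hinge] B=[grate,fin,peg,beam] C=[flask]
Tick 2: prefer B, take grate from B; A=[spool,plank,hinge] B=[fin,peg,beam] C=[flask,grate]
Tick 3: prefer A, take spool from A; A=[plank,hinge] B=[fin,peg,beam] C=[flask,grate,spool]
Tick 4: prefer B, take fin from B; A=[plank,hinge] B=[peg,beam] C=[flask,grate,spool,fin]
Tick 5: prefer A, take plank from A; A=[hinge] B=[peg,beam] C=[flask,grate,spool,fin,plank]
Tick 6: prefer B, take peg from B; A=[hinge] B=[beam] C=[flask,grate,spool,fin,plank,peg]
Tick 7: prefer A, take hinge from A; A=[-] B=[beam] C=[flask,grate,spool,fin,plank,peg,hinge]
Tick 8: prefer B, take beam from B; A=[-] B=[-] C=[flask,grate,spool,fin,plank,peg,hinge,beam]
Tick 9: prefer A, both empty, nothing taken; A=[-] B=[-] C=[flask,grate,spool,fin,plank,peg,hinge,beam]

Answer: flask grate spool fin plank peg hinge beam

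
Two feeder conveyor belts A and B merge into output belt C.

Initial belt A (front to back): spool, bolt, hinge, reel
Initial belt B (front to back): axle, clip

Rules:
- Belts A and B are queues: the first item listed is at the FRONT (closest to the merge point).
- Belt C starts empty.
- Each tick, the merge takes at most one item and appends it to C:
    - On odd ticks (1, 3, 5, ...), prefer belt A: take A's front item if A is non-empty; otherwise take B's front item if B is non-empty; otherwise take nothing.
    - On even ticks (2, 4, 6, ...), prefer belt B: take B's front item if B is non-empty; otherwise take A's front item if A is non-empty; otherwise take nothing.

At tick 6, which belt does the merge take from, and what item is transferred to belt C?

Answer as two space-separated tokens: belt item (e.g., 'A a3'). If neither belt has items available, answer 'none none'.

Answer: A reel

Derivation:
Tick 1: prefer A, take spool from A; A=[bolt,hinge,reel] B=[axle,clip] C=[spool]
Tick 2: prefer B, take axle from B; A=[bolt,hinge,reel] B=[clip] C=[spool,axle]
Tick 3: prefer A, take bolt from A; A=[hinge,reel] B=[clip] C=[spool,axle,bolt]
Tick 4: prefer B, take clip from B; A=[hinge,reel] B=[-] C=[spool,axle,bolt,clip]
Tick 5: prefer A, take hinge from A; A=[reel] B=[-] C=[spool,axle,bolt,clip,hinge]
Tick 6: prefer B, take reel from A; A=[-] B=[-] C=[spool,axle,bolt,clip,hinge,reel]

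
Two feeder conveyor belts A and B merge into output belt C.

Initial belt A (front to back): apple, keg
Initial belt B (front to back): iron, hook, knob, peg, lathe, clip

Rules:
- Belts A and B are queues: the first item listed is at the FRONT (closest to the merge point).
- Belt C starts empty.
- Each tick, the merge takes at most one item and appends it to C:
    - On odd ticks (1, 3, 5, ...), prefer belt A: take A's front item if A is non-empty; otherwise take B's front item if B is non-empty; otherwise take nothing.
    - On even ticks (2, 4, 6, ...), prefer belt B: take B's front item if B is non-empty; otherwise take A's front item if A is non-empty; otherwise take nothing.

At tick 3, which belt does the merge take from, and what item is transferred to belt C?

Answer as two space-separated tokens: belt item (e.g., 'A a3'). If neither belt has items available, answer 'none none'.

Tick 1: prefer A, take apple from A; A=[keg] B=[iron,hook,knob,peg,lathe,clip] C=[apple]
Tick 2: prefer B, take iron from B; A=[keg] B=[hook,knob,peg,lathe,clip] C=[apple,iron]
Tick 3: prefer A, take keg from A; A=[-] B=[hook,knob,peg,lathe,clip] C=[apple,iron,keg]

Answer: A keg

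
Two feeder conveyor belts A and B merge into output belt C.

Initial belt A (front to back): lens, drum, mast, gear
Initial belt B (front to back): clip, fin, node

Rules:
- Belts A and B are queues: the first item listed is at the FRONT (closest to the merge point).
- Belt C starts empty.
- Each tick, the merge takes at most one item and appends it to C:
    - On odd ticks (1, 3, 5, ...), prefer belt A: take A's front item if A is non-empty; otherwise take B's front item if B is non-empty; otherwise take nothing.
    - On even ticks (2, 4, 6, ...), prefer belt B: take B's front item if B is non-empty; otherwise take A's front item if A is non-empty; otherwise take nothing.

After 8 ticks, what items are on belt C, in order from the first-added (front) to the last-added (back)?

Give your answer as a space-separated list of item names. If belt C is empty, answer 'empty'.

Answer: lens clip drum fin mast node gear

Derivation:
Tick 1: prefer A, take lens from A; A=[drum,mast,gear] B=[clip,fin,node] C=[lens]
Tick 2: prefer B, take clip from B; A=[drum,mast,gear] B=[fin,node] C=[lens,clip]
Tick 3: prefer A, take drum from A; A=[mast,gear] B=[fin,node] C=[lens,clip,drum]
Tick 4: prefer B, take fin from B; A=[mast,gear] B=[node] C=[lens,clip,drum,fin]
Tick 5: prefer A, take mast from A; A=[gear] B=[node] C=[lens,clip,drum,fin,mast]
Tick 6: prefer B, take node from B; A=[gear] B=[-] C=[lens,clip,drum,fin,mast,node]
Tick 7: prefer A, take gear from A; A=[-] B=[-] C=[lens,clip,drum,fin,mast,node,gear]
Tick 8: prefer B, both empty, nothing taken; A=[-] B=[-] C=[lens,clip,drum,fin,mast,node,gear]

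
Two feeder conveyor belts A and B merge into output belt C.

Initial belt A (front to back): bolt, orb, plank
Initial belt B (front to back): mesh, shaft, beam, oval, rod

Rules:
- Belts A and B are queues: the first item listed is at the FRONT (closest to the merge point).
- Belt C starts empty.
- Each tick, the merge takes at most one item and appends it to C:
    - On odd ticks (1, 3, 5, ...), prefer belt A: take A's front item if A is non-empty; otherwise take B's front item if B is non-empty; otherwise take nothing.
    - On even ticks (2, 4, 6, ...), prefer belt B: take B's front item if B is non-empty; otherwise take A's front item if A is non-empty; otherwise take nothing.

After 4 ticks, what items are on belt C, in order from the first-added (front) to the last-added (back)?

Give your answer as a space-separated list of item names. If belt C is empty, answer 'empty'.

Tick 1: prefer A, take bolt from A; A=[orb,plank] B=[mesh,shaft,beam,oval,rod] C=[bolt]
Tick 2: prefer B, take mesh from B; A=[orb,plank] B=[shaft,beam,oval,rod] C=[bolt,mesh]
Tick 3: prefer A, take orb from A; A=[plank] B=[shaft,beam,oval,rod] C=[bolt,mesh,orb]
Tick 4: prefer B, take shaft from B; A=[plank] B=[beam,oval,rod] C=[bolt,mesh,orb,shaft]

Answer: bolt mesh orb shaft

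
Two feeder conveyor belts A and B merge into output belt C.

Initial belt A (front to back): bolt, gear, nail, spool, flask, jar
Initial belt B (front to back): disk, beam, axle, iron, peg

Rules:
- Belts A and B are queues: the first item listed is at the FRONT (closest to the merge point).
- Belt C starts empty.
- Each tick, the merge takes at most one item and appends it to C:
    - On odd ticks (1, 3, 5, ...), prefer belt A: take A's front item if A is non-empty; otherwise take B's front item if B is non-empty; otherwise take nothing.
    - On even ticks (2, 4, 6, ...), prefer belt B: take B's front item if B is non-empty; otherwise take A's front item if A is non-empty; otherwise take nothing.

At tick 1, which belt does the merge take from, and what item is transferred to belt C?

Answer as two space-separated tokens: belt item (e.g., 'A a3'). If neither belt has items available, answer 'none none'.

Answer: A bolt

Derivation:
Tick 1: prefer A, take bolt from A; A=[gear,nail,spool,flask,jar] B=[disk,beam,axle,iron,peg] C=[bolt]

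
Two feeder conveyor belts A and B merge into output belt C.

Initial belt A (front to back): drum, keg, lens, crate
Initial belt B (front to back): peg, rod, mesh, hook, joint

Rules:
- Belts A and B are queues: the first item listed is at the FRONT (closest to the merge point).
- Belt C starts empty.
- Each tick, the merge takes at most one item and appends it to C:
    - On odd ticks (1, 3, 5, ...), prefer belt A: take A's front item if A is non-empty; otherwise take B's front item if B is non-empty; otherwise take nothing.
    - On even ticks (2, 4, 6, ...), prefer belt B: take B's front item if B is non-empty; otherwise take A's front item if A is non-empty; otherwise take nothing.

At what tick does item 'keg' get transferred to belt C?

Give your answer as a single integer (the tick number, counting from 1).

Answer: 3

Derivation:
Tick 1: prefer A, take drum from A; A=[keg,lens,crate] B=[peg,rod,mesh,hook,joint] C=[drum]
Tick 2: prefer B, take peg from B; A=[keg,lens,crate] B=[rod,mesh,hook,joint] C=[drum,peg]
Tick 3: prefer A, take keg from A; A=[lens,crate] B=[rod,mesh,hook,joint] C=[drum,peg,keg]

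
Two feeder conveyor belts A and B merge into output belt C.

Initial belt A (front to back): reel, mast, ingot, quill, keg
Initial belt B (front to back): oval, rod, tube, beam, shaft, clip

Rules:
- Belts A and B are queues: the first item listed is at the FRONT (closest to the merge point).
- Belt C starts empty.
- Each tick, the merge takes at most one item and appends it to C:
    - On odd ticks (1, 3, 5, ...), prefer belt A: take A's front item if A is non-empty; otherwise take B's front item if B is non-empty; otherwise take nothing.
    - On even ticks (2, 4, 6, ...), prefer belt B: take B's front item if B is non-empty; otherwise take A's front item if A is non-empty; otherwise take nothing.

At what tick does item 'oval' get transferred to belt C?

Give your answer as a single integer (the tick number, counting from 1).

Answer: 2

Derivation:
Tick 1: prefer A, take reel from A; A=[mast,ingot,quill,keg] B=[oval,rod,tube,beam,shaft,clip] C=[reel]
Tick 2: prefer B, take oval from B; A=[mast,ingot,quill,keg] B=[rod,tube,beam,shaft,clip] C=[reel,oval]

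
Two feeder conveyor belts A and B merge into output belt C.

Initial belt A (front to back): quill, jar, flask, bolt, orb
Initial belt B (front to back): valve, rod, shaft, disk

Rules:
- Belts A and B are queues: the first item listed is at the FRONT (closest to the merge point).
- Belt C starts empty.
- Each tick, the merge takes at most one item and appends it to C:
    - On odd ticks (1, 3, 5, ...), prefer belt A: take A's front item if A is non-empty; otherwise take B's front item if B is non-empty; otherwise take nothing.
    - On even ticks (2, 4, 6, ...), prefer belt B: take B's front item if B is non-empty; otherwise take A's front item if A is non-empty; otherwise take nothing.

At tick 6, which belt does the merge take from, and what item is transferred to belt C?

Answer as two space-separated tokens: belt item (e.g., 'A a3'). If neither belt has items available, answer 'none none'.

Answer: B shaft

Derivation:
Tick 1: prefer A, take quill from A; A=[jar,flask,bolt,orb] B=[valve,rod,shaft,disk] C=[quill]
Tick 2: prefer B, take valve from B; A=[jar,flask,bolt,orb] B=[rod,shaft,disk] C=[quill,valve]
Tick 3: prefer A, take jar from A; A=[flask,bolt,orb] B=[rod,shaft,disk] C=[quill,valve,jar]
Tick 4: prefer B, take rod from B; A=[flask,bolt,orb] B=[shaft,disk] C=[quill,valve,jar,rod]
Tick 5: prefer A, take flask from A; A=[bolt,orb] B=[shaft,disk] C=[quill,valve,jar,rod,flask]
Tick 6: prefer B, take shaft from B; A=[bolt,orb] B=[disk] C=[quill,valve,jar,rod,flask,shaft]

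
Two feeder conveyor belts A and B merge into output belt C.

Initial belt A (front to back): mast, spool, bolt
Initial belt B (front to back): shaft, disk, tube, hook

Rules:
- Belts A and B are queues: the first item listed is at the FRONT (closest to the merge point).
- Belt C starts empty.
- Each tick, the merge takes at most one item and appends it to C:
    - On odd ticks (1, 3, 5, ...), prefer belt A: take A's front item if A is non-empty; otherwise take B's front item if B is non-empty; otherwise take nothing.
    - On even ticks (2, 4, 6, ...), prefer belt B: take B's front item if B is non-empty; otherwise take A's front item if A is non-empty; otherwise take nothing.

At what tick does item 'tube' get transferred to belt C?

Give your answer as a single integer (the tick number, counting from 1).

Answer: 6

Derivation:
Tick 1: prefer A, take mast from A; A=[spool,bolt] B=[shaft,disk,tube,hook] C=[mast]
Tick 2: prefer B, take shaft from B; A=[spool,bolt] B=[disk,tube,hook] C=[mast,shaft]
Tick 3: prefer A, take spool from A; A=[bolt] B=[disk,tube,hook] C=[mast,shaft,spool]
Tick 4: prefer B, take disk from B; A=[bolt] B=[tube,hook] C=[mast,shaft,spool,disk]
Tick 5: prefer A, take bolt from A; A=[-] B=[tube,hook] C=[mast,shaft,spool,disk,bolt]
Tick 6: prefer B, take tube from B; A=[-] B=[hook] C=[mast,shaft,spool,disk,bolt,tube]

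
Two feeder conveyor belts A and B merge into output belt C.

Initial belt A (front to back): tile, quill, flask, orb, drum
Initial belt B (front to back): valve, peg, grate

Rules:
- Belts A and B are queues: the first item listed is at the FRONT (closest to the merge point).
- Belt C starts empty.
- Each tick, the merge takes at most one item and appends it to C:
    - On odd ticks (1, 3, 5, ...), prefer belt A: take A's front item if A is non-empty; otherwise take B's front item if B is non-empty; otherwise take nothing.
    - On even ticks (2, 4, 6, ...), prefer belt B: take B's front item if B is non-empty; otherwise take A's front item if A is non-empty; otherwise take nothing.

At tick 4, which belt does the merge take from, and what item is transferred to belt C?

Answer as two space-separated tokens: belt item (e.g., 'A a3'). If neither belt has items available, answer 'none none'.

Tick 1: prefer A, take tile from A; A=[quill,flask,orb,drum] B=[valve,peg,grate] C=[tile]
Tick 2: prefer B, take valve from B; A=[quill,flask,orb,drum] B=[peg,grate] C=[tile,valve]
Tick 3: prefer A, take quill from A; A=[flask,orb,drum] B=[peg,grate] C=[tile,valve,quill]
Tick 4: prefer B, take peg from B; A=[flask,orb,drum] B=[grate] C=[tile,valve,quill,peg]

Answer: B peg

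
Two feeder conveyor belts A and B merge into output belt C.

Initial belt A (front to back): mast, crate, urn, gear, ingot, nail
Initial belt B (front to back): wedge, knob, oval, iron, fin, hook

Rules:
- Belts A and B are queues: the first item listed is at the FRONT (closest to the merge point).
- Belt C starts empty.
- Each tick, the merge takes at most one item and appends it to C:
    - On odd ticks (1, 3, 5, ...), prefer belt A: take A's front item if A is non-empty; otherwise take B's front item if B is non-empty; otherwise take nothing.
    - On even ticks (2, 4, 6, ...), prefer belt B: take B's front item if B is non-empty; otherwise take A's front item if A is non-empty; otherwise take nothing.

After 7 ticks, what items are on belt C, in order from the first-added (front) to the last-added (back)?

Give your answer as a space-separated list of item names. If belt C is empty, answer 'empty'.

Tick 1: prefer A, take mast from A; A=[crate,urn,gear,ingot,nail] B=[wedge,knob,oval,iron,fin,hook] C=[mast]
Tick 2: prefer B, take wedge from B; A=[crate,urn,gear,ingot,nail] B=[knob,oval,iron,fin,hook] C=[mast,wedge]
Tick 3: prefer A, take crate from A; A=[urn,gear,ingot,nail] B=[knob,oval,iron,fin,hook] C=[mast,wedge,crate]
Tick 4: prefer B, take knob from B; A=[urn,gear,ingot,nail] B=[oval,iron,fin,hook] C=[mast,wedge,crate,knob]
Tick 5: prefer A, take urn from A; A=[gear,ingot,nail] B=[oval,iron,fin,hook] C=[mast,wedge,crate,knob,urn]
Tick 6: prefer B, take oval from B; A=[gear,ingot,nail] B=[iron,fin,hook] C=[mast,wedge,crate,knob,urn,oval]
Tick 7: prefer A, take gear from A; A=[ingot,nail] B=[iron,fin,hook] C=[mast,wedge,crate,knob,urn,oval,gear]

Answer: mast wedge crate knob urn oval gear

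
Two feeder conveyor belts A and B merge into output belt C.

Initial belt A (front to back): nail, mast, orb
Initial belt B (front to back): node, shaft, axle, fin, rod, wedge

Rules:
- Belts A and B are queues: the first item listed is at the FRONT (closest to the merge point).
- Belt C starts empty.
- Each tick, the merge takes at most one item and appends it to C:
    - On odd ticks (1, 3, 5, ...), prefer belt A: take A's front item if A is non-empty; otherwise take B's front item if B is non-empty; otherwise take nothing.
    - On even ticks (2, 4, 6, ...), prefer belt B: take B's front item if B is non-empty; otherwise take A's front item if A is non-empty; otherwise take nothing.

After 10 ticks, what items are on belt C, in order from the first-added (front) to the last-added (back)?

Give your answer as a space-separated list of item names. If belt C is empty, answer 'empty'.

Tick 1: prefer A, take nail from A; A=[mast,orb] B=[node,shaft,axle,fin,rod,wedge] C=[nail]
Tick 2: prefer B, take node from B; A=[mast,orb] B=[shaft,axle,fin,rod,wedge] C=[nail,node]
Tick 3: prefer A, take mast from A; A=[orb] B=[shaft,axle,fin,rod,wedge] C=[nail,node,mast]
Tick 4: prefer B, take shaft from B; A=[orb] B=[axle,fin,rod,wedge] C=[nail,node,mast,shaft]
Tick 5: prefer A, take orb from A; A=[-] B=[axle,fin,rod,wedge] C=[nail,node,mast,shaft,orb]
Tick 6: prefer B, take axle from B; A=[-] B=[fin,rod,wedge] C=[nail,node,mast,shaft,orb,axle]
Tick 7: prefer A, take fin from B; A=[-] B=[rod,wedge] C=[nail,node,mast,shaft,orb,axle,fin]
Tick 8: prefer B, take rod from B; A=[-] B=[wedge] C=[nail,node,mast,shaft,orb,axle,fin,rod]
Tick 9: prefer A, take wedge from B; A=[-] B=[-] C=[nail,node,mast,shaft,orb,axle,fin,rod,wedge]
Tick 10: prefer B, both empty, nothing taken; A=[-] B=[-] C=[nail,node,mast,shaft,orb,axle,fin,rod,wedge]

Answer: nail node mast shaft orb axle fin rod wedge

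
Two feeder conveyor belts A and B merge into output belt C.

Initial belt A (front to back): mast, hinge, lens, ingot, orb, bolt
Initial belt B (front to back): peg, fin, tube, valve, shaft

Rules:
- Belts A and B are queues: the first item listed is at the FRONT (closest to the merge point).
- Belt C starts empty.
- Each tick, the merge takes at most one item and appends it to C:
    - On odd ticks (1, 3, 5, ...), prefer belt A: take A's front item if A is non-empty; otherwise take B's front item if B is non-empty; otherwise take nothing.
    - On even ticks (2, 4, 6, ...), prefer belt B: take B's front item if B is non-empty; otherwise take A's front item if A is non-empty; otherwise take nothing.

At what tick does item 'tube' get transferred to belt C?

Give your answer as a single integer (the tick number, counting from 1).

Tick 1: prefer A, take mast from A; A=[hinge,lens,ingot,orb,bolt] B=[peg,fin,tube,valve,shaft] C=[mast]
Tick 2: prefer B, take peg from B; A=[hinge,lens,ingot,orb,bolt] B=[fin,tube,valve,shaft] C=[mast,peg]
Tick 3: prefer A, take hinge from A; A=[lens,ingot,orb,bolt] B=[fin,tube,valve,shaft] C=[mast,peg,hinge]
Tick 4: prefer B, take fin from B; A=[lens,ingot,orb,bolt] B=[tube,valve,shaft] C=[mast,peg,hinge,fin]
Tick 5: prefer A, take lens from A; A=[ingot,orb,bolt] B=[tube,valve,shaft] C=[mast,peg,hinge,fin,lens]
Tick 6: prefer B, take tube from B; A=[ingot,orb,bolt] B=[valve,shaft] C=[mast,peg,hinge,fin,lens,tube]

Answer: 6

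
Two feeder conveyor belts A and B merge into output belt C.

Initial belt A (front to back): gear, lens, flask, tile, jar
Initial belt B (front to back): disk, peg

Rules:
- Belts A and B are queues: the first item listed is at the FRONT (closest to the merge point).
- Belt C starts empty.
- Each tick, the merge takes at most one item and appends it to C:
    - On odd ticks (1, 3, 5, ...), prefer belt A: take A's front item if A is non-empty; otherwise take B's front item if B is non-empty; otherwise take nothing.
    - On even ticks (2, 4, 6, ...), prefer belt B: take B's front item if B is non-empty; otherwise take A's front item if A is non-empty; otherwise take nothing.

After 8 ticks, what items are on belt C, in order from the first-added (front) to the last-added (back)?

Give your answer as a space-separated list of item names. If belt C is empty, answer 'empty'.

Answer: gear disk lens peg flask tile jar

Derivation:
Tick 1: prefer A, take gear from A; A=[lens,flask,tile,jar] B=[disk,peg] C=[gear]
Tick 2: prefer B, take disk from B; A=[lens,flask,tile,jar] B=[peg] C=[gear,disk]
Tick 3: prefer A, take lens from A; A=[flask,tile,jar] B=[peg] C=[gear,disk,lens]
Tick 4: prefer B, take peg from B; A=[flask,tile,jar] B=[-] C=[gear,disk,lens,peg]
Tick 5: prefer A, take flask from A; A=[tile,jar] B=[-] C=[gear,disk,lens,peg,flask]
Tick 6: prefer B, take tile from A; A=[jar] B=[-] C=[gear,disk,lens,peg,flask,tile]
Tick 7: prefer A, take jar from A; A=[-] B=[-] C=[gear,disk,lens,peg,flask,tile,jar]
Tick 8: prefer B, both empty, nothing taken; A=[-] B=[-] C=[gear,disk,lens,peg,flask,tile,jar]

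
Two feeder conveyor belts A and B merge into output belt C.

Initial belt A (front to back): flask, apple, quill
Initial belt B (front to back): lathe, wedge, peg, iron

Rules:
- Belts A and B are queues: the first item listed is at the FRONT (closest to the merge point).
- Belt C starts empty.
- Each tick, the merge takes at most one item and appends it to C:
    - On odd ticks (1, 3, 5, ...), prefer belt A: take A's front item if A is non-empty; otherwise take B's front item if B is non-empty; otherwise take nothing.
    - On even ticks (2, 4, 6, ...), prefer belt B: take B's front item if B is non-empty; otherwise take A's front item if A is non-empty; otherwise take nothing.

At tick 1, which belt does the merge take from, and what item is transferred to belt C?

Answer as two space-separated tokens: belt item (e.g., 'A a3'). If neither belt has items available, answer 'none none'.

Tick 1: prefer A, take flask from A; A=[apple,quill] B=[lathe,wedge,peg,iron] C=[flask]

Answer: A flask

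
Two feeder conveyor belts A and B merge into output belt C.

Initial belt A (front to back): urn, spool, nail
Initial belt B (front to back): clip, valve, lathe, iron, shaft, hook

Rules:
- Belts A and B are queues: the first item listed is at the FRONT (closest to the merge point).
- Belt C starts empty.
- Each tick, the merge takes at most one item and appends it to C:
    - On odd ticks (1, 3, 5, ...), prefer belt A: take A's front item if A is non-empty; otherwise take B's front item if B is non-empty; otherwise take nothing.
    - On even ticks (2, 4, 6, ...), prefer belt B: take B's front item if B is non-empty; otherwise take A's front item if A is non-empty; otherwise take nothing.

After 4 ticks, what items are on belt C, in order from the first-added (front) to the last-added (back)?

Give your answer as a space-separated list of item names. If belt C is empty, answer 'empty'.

Tick 1: prefer A, take urn from A; A=[spool,nail] B=[clip,valve,lathe,iron,shaft,hook] C=[urn]
Tick 2: prefer B, take clip from B; A=[spool,nail] B=[valve,lathe,iron,shaft,hook] C=[urn,clip]
Tick 3: prefer A, take spool from A; A=[nail] B=[valve,lathe,iron,shaft,hook] C=[urn,clip,spool]
Tick 4: prefer B, take valve from B; A=[nail] B=[lathe,iron,shaft,hook] C=[urn,clip,spool,valve]

Answer: urn clip spool valve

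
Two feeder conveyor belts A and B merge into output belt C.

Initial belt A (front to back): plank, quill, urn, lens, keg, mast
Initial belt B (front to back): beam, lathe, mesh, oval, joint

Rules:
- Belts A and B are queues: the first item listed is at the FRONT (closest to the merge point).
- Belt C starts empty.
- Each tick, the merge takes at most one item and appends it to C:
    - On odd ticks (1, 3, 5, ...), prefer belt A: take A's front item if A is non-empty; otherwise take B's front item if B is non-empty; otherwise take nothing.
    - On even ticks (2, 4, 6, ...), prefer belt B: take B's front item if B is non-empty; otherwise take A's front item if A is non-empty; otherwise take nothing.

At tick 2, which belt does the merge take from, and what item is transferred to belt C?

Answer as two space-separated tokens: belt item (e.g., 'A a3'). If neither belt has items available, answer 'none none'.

Tick 1: prefer A, take plank from A; A=[quill,urn,lens,keg,mast] B=[beam,lathe,mesh,oval,joint] C=[plank]
Tick 2: prefer B, take beam from B; A=[quill,urn,lens,keg,mast] B=[lathe,mesh,oval,joint] C=[plank,beam]

Answer: B beam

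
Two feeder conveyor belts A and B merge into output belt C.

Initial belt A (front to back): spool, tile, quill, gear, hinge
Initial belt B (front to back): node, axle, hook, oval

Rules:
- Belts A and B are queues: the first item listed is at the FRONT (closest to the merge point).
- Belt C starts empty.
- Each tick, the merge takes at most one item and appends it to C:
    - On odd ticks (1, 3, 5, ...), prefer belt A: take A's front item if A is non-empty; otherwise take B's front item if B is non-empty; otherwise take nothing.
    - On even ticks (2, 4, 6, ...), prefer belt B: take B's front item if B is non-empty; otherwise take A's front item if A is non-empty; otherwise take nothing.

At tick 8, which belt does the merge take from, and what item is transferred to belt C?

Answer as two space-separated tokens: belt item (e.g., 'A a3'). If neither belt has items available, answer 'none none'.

Tick 1: prefer A, take spool from A; A=[tile,quill,gear,hinge] B=[node,axle,hook,oval] C=[spool]
Tick 2: prefer B, take node from B; A=[tile,quill,gear,hinge] B=[axle,hook,oval] C=[spool,node]
Tick 3: prefer A, take tile from A; A=[quill,gear,hinge] B=[axle,hook,oval] C=[spool,node,tile]
Tick 4: prefer B, take axle from B; A=[quill,gear,hinge] B=[hook,oval] C=[spool,node,tile,axle]
Tick 5: prefer A, take quill from A; A=[gear,hinge] B=[hook,oval] C=[spool,node,tile,axle,quill]
Tick 6: prefer B, take hook from B; A=[gear,hinge] B=[oval] C=[spool,node,tile,axle,quill,hook]
Tick 7: prefer A, take gear from A; A=[hinge] B=[oval] C=[spool,node,tile,axle,quill,hook,gear]
Tick 8: prefer B, take oval from B; A=[hinge] B=[-] C=[spool,node,tile,axle,quill,hook,gear,oval]

Answer: B oval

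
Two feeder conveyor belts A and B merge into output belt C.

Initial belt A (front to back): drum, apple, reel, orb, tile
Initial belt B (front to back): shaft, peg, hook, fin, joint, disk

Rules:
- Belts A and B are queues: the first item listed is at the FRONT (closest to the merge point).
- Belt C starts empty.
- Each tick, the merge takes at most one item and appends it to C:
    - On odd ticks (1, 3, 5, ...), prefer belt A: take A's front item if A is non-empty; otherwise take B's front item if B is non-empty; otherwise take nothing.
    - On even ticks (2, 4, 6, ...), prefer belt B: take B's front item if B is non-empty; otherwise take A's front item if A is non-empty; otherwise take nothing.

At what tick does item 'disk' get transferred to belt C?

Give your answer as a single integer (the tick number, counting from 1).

Tick 1: prefer A, take drum from A; A=[apple,reel,orb,tile] B=[shaft,peg,hook,fin,joint,disk] C=[drum]
Tick 2: prefer B, take shaft from B; A=[apple,reel,orb,tile] B=[peg,hook,fin,joint,disk] C=[drum,shaft]
Tick 3: prefer A, take apple from A; A=[reel,orb,tile] B=[peg,hook,fin,joint,disk] C=[drum,shaft,apple]
Tick 4: prefer B, take peg from B; A=[reel,orb,tile] B=[hook,fin,joint,disk] C=[drum,shaft,apple,peg]
Tick 5: prefer A, take reel from A; A=[orb,tile] B=[hook,fin,joint,disk] C=[drum,shaft,apple,peg,reel]
Tick 6: prefer B, take hook from B; A=[orb,tile] B=[fin,joint,disk] C=[drum,shaft,apple,peg,reel,hook]
Tick 7: prefer A, take orb from A; A=[tile] B=[fin,joint,disk] C=[drum,shaft,apple,peg,reel,hook,orb]
Tick 8: prefer B, take fin from B; A=[tile] B=[joint,disk] C=[drum,shaft,apple,peg,reel,hook,orb,fin]
Tick 9: prefer A, take tile from A; A=[-] B=[joint,disk] C=[drum,shaft,apple,peg,reel,hook,orb,fin,tile]
Tick 10: prefer B, take joint from B; A=[-] B=[disk] C=[drum,shaft,apple,peg,reel,hook,orb,fin,tile,joint]
Tick 11: prefer A, take disk from B; A=[-] B=[-] C=[drum,shaft,apple,peg,reel,hook,orb,fin,tile,joint,disk]

Answer: 11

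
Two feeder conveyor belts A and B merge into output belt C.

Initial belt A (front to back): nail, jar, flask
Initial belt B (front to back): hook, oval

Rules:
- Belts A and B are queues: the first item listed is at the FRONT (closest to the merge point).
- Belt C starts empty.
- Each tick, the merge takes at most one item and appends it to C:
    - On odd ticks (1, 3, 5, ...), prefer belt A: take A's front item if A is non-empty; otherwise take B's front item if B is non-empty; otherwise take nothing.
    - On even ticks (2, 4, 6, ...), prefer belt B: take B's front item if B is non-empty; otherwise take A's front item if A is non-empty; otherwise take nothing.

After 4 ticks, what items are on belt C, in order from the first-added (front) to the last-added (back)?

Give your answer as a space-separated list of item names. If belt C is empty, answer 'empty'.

Tick 1: prefer A, take nail from A; A=[jar,flask] B=[hook,oval] C=[nail]
Tick 2: prefer B, take hook from B; A=[jar,flask] B=[oval] C=[nail,hook]
Tick 3: prefer A, take jar from A; A=[flask] B=[oval] C=[nail,hook,jar]
Tick 4: prefer B, take oval from B; A=[flask] B=[-] C=[nail,hook,jar,oval]

Answer: nail hook jar oval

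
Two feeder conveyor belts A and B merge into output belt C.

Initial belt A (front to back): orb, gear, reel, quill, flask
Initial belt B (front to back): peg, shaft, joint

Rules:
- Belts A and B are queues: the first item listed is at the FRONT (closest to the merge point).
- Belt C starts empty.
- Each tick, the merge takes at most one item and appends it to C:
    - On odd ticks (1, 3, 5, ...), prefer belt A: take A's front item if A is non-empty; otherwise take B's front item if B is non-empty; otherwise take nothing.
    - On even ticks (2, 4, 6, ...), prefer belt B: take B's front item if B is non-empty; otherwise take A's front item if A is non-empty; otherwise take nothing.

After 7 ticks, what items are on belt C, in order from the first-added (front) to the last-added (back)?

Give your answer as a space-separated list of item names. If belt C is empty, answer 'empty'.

Answer: orb peg gear shaft reel joint quill

Derivation:
Tick 1: prefer A, take orb from A; A=[gear,reel,quill,flask] B=[peg,shaft,joint] C=[orb]
Tick 2: prefer B, take peg from B; A=[gear,reel,quill,flask] B=[shaft,joint] C=[orb,peg]
Tick 3: prefer A, take gear from A; A=[reel,quill,flask] B=[shaft,joint] C=[orb,peg,gear]
Tick 4: prefer B, take shaft from B; A=[reel,quill,flask] B=[joint] C=[orb,peg,gear,shaft]
Tick 5: prefer A, take reel from A; A=[quill,flask] B=[joint] C=[orb,peg,gear,shaft,reel]
Tick 6: prefer B, take joint from B; A=[quill,flask] B=[-] C=[orb,peg,gear,shaft,reel,joint]
Tick 7: prefer A, take quill from A; A=[flask] B=[-] C=[orb,peg,gear,shaft,reel,joint,quill]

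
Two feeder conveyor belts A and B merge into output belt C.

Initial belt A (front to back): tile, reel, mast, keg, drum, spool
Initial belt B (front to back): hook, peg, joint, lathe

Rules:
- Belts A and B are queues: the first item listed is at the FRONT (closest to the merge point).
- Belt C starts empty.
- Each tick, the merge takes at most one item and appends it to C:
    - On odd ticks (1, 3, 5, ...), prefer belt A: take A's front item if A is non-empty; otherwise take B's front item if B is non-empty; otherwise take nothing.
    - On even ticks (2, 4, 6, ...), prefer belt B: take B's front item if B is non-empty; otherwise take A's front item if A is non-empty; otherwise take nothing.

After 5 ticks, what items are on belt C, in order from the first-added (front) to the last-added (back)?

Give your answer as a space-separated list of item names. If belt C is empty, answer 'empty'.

Answer: tile hook reel peg mast

Derivation:
Tick 1: prefer A, take tile from A; A=[reel,mast,keg,drum,spool] B=[hook,peg,joint,lathe] C=[tile]
Tick 2: prefer B, take hook from B; A=[reel,mast,keg,drum,spool] B=[peg,joint,lathe] C=[tile,hook]
Tick 3: prefer A, take reel from A; A=[mast,keg,drum,spool] B=[peg,joint,lathe] C=[tile,hook,reel]
Tick 4: prefer B, take peg from B; A=[mast,keg,drum,spool] B=[joint,lathe] C=[tile,hook,reel,peg]
Tick 5: prefer A, take mast from A; A=[keg,drum,spool] B=[joint,lathe] C=[tile,hook,reel,peg,mast]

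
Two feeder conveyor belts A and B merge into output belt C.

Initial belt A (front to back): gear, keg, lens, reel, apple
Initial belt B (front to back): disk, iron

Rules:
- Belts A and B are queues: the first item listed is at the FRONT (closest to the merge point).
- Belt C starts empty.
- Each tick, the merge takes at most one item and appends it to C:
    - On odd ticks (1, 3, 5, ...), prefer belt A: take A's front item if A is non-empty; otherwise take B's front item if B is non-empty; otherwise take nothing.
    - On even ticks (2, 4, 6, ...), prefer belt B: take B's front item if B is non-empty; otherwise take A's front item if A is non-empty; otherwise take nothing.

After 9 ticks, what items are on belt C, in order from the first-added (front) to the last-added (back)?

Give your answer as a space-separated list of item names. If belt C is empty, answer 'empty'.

Tick 1: prefer A, take gear from A; A=[keg,lens,reel,apple] B=[disk,iron] C=[gear]
Tick 2: prefer B, take disk from B; A=[keg,lens,reel,apple] B=[iron] C=[gear,disk]
Tick 3: prefer A, take keg from A; A=[lens,reel,apple] B=[iron] C=[gear,disk,keg]
Tick 4: prefer B, take iron from B; A=[lens,reel,apple] B=[-] C=[gear,disk,keg,iron]
Tick 5: prefer A, take lens from A; A=[reel,apple] B=[-] C=[gear,disk,keg,iron,lens]
Tick 6: prefer B, take reel from A; A=[apple] B=[-] C=[gear,disk,keg,iron,lens,reel]
Tick 7: prefer A, take apple from A; A=[-] B=[-] C=[gear,disk,keg,iron,lens,reel,apple]
Tick 8: prefer B, both empty, nothing taken; A=[-] B=[-] C=[gear,disk,keg,iron,lens,reel,apple]
Tick 9: prefer A, both empty, nothing taken; A=[-] B=[-] C=[gear,disk,keg,iron,lens,reel,apple]

Answer: gear disk keg iron lens reel apple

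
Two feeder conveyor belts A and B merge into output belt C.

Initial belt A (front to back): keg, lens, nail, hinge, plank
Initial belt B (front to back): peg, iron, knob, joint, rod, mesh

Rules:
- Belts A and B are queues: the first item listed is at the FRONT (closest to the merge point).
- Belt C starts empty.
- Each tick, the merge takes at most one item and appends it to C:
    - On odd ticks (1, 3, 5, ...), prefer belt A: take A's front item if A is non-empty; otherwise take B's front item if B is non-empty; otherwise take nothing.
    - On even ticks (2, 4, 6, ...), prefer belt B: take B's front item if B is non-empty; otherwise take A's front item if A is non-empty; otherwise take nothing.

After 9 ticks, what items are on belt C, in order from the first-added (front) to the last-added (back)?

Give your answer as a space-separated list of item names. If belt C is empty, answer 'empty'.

Answer: keg peg lens iron nail knob hinge joint plank

Derivation:
Tick 1: prefer A, take keg from A; A=[lens,nail,hinge,plank] B=[peg,iron,knob,joint,rod,mesh] C=[keg]
Tick 2: prefer B, take peg from B; A=[lens,nail,hinge,plank] B=[iron,knob,joint,rod,mesh] C=[keg,peg]
Tick 3: prefer A, take lens from A; A=[nail,hinge,plank] B=[iron,knob,joint,rod,mesh] C=[keg,peg,lens]
Tick 4: prefer B, take iron from B; A=[nail,hinge,plank] B=[knob,joint,rod,mesh] C=[keg,peg,lens,iron]
Tick 5: prefer A, take nail from A; A=[hinge,plank] B=[knob,joint,rod,mesh] C=[keg,peg,lens,iron,nail]
Tick 6: prefer B, take knob from B; A=[hinge,plank] B=[joint,rod,mesh] C=[keg,peg,lens,iron,nail,knob]
Tick 7: prefer A, take hinge from A; A=[plank] B=[joint,rod,mesh] C=[keg,peg,lens,iron,nail,knob,hinge]
Tick 8: prefer B, take joint from B; A=[plank] B=[rod,mesh] C=[keg,peg,lens,iron,nail,knob,hinge,joint]
Tick 9: prefer A, take plank from A; A=[-] B=[rod,mesh] C=[keg,peg,lens,iron,nail,knob,hinge,joint,plank]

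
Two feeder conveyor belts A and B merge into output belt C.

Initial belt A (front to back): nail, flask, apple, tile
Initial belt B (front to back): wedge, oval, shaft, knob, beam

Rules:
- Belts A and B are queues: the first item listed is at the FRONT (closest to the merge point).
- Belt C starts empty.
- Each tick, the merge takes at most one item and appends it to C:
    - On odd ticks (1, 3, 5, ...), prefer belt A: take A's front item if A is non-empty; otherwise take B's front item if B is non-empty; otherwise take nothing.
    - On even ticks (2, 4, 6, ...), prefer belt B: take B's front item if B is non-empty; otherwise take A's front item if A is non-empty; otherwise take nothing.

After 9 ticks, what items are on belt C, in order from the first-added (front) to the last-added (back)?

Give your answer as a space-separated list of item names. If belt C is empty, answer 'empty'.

Answer: nail wedge flask oval apple shaft tile knob beam

Derivation:
Tick 1: prefer A, take nail from A; A=[flask,apple,tile] B=[wedge,oval,shaft,knob,beam] C=[nail]
Tick 2: prefer B, take wedge from B; A=[flask,apple,tile] B=[oval,shaft,knob,beam] C=[nail,wedge]
Tick 3: prefer A, take flask from A; A=[apple,tile] B=[oval,shaft,knob,beam] C=[nail,wedge,flask]
Tick 4: prefer B, take oval from B; A=[apple,tile] B=[shaft,knob,beam] C=[nail,wedge,flask,oval]
Tick 5: prefer A, take apple from A; A=[tile] B=[shaft,knob,beam] C=[nail,wedge,flask,oval,apple]
Tick 6: prefer B, take shaft from B; A=[tile] B=[knob,beam] C=[nail,wedge,flask,oval,apple,shaft]
Tick 7: prefer A, take tile from A; A=[-] B=[knob,beam] C=[nail,wedge,flask,oval,apple,shaft,tile]
Tick 8: prefer B, take knob from B; A=[-] B=[beam] C=[nail,wedge,flask,oval,apple,shaft,tile,knob]
Tick 9: prefer A, take beam from B; A=[-] B=[-] C=[nail,wedge,flask,oval,apple,shaft,tile,knob,beam]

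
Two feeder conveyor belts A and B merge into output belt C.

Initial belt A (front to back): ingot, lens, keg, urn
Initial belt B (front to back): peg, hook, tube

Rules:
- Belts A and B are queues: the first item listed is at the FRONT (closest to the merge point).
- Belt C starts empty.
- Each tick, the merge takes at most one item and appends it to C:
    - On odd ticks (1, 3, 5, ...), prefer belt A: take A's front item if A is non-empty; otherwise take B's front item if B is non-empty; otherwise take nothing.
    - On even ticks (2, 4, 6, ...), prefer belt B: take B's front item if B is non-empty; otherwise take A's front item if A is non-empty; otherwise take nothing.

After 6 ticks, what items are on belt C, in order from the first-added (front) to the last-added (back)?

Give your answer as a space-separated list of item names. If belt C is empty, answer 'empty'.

Answer: ingot peg lens hook keg tube

Derivation:
Tick 1: prefer A, take ingot from A; A=[lens,keg,urn] B=[peg,hook,tube] C=[ingot]
Tick 2: prefer B, take peg from B; A=[lens,keg,urn] B=[hook,tube] C=[ingot,peg]
Tick 3: prefer A, take lens from A; A=[keg,urn] B=[hook,tube] C=[ingot,peg,lens]
Tick 4: prefer B, take hook from B; A=[keg,urn] B=[tube] C=[ingot,peg,lens,hook]
Tick 5: prefer A, take keg from A; A=[urn] B=[tube] C=[ingot,peg,lens,hook,keg]
Tick 6: prefer B, take tube from B; A=[urn] B=[-] C=[ingot,peg,lens,hook,keg,tube]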